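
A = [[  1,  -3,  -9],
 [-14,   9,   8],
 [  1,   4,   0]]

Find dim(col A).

3

Row reduce to echelon form.
R2 ← R2 + (14)·R1: [0, -33, -118]
R3 ← R3 − R1: [0, 7, 9]
R3 ← R3 + (7/33)·R2: [0, 0, -529/33]
Echelon form has 3 nonzero rows, so rank(A) = 3.
The column space has dimension equal to the rank: 3.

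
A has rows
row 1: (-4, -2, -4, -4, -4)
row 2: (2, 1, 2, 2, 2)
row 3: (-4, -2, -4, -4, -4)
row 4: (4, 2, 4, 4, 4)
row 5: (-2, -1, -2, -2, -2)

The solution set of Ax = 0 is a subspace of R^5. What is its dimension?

Row reduce to echelon form.
R2 ← R2 + (1/2)·R1: [0, 0, 0, 0, 0]
R3 ← R3 − R1: [0, 0, 0, 0, 0]
R4 ← R4 + R1: [0, 0, 0, 0, 0]
R5 ← R5 − (1/2)·R1: [0, 0, 0, 0, 0]
1 nonzero row, so rank(A) = 1.
A has 5 columns; by rank–nullity, nullity = 5 − 1 = 4.

4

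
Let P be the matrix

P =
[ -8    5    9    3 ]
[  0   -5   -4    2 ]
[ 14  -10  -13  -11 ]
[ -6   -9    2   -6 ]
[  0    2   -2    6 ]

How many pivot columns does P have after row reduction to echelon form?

Row reduce to echelon form.
R3 ← R3 + (7/4)·R1: [0, -5/4, 11/4, -23/4]
R4 ← R4 − (3/4)·R1: [0, -51/4, -19/4, -33/4]
R3 ← R3 − (1/4)·R2: [0, 0, 15/4, -25/4]
R4 ← R4 − (51/20)·R2: [0, 0, 109/20, -267/20]
R5 ← R5 + (2/5)·R2: [0, 0, -18/5, 34/5]
R4 ← R4 − (109/75)·R3: [0, 0, 0, -64/15]
R5 ← R5 + (24/25)·R3: [0, 0, 0, 4/5]
R5 ← R5 + (3/16)·R4: [0, 0, 0, 0]
Echelon form has 4 nonzero rows, so rank(P) = 4.
Each nonzero row contributes one pivot column: 4 pivot columns.

4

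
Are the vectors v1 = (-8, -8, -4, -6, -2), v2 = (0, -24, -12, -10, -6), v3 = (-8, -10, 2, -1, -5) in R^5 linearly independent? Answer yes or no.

Form the matrix with these vectors as rows and row reduce.
R3 ← R3 − R1: [0, -2, 6, 5, -3]
R3 ← R3 − (1/12)·R2: [0, 0, 7, 35/6, -5/2]
3 nonzero rows, so the 3 vectors span a space of dimension 3.
Since 3 = 3, the vectors are linearly independent.

yes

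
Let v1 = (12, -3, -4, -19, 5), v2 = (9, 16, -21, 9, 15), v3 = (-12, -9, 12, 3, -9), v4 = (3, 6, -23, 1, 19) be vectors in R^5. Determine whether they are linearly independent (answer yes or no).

Form the matrix with these vectors as rows and row reduce.
R2 ← R2 − (3/4)·R1: [0, 73/4, -18, 93/4, 45/4]
R3 ← R3 + R1: [0, -12, 8, -16, -4]
R4 ← R4 − (1/4)·R1: [0, 27/4, -22, 23/4, 71/4]
R3 ← R3 + (48/73)·R2: [0, 0, -280/73, -52/73, 248/73]
R4 ← R4 − (27/73)·R2: [0, 0, -1120/73, -208/73, 992/73]
R4 ← R4 − (4)·R3: [0, 0, 0, 0, 0]
3 nonzero rows, so the 4 vectors span a space of dimension 3.
Since 3 < 4, the vectors are linearly dependent.

no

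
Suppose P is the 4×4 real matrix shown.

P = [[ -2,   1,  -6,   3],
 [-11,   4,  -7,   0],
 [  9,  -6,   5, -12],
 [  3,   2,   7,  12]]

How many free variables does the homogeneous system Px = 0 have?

Row reduce to echelon form.
R2 ← R2 − (11/2)·R1: [0, -3/2, 26, -33/2]
R3 ← R3 + (9/2)·R1: [0, -3/2, -22, 3/2]
R4 ← R4 + (3/2)·R1: [0, 7/2, -2, 33/2]
R3 ← R3 − R2: [0, 0, -48, 18]
R4 ← R4 + (7/3)·R2: [0, 0, 176/3, -22]
R4 ← R4 + (11/9)·R3: [0, 0, 0, 0]
3 nonzero rows, so rank(P) = 3.
P has 4 columns; by rank–nullity, nullity = 4 − 3 = 1.

1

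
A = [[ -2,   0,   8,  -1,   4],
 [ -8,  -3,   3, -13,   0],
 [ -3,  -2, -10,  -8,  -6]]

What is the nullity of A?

2

Row reduce to echelon form.
R2 ← R2 − (4)·R1: [0, -3, -29, -9, -16]
R3 ← R3 − (3/2)·R1: [0, -2, -22, -13/2, -12]
R3 ← R3 − (2/3)·R2: [0, 0, -8/3, -1/2, -4/3]
3 nonzero rows, so rank(A) = 3.
A has 5 columns; by rank–nullity, nullity = 5 − 3 = 2.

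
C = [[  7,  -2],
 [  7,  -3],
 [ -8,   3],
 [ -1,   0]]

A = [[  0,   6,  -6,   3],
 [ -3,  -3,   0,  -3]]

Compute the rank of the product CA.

2

First compute CA:
[[  6,  48, -42,  27],
 [  9,  51, -42,  30],
 [ -9, -57,  48, -33],
 [  0,  -6,   6,  -3]]
Now row reduce the product.
R2 ← R2 − (3/2)·R1: [0, -21, 21, -21/2]
R3 ← R3 + (3/2)·R1: [0, 15, -15, 15/2]
R3 ← R3 + (5/7)·R2: [0, 0, 0, 0]
R4 ← R4 − (2/7)·R2: [0, 0, 0, 0]
2 nonzero rows, so rank(CA) = 2.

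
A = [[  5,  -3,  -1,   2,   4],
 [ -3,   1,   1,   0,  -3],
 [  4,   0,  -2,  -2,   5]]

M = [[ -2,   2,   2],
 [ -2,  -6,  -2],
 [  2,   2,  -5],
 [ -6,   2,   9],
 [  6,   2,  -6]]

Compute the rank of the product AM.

2

First compute AM:
[[  6,  38,  15],
 [-12, -16,   5],
 [ 30,  10, -30]]
Now row reduce the product.
R2 ← R2 + (2)·R1: [0, 60, 35]
R3 ← R3 − (5)·R1: [0, -180, -105]
R3 ← R3 + (3)·R2: [0, 0, 0]
2 nonzero rows, so rank(AM) = 2.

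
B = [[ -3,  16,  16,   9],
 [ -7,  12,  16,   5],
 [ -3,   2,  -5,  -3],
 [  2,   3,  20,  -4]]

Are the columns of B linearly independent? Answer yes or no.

Row reduce B to echelon form.
R2 ← R2 − (7/3)·R1: [0, -76/3, -64/3, -16]
R3 ← R3 − R1: [0, -14, -21, -12]
R4 ← R4 + (2/3)·R1: [0, 41/3, 92/3, 2]
R3 ← R3 − (21/38)·R2: [0, 0, -175/19, -60/19]
R4 ← R4 + (41/76)·R2: [0, 0, 364/19, -126/19]
R4 ← R4 + (52/25)·R3: [0, 0, 0, -66/5]
4 pivots among 4 columns.
Every column is a pivot column, so the columns are linearly independent.

yes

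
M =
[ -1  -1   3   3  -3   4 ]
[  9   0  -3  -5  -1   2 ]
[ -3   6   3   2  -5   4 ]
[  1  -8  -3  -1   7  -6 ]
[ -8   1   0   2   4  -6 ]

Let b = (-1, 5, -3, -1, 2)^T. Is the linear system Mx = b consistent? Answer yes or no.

Row reduce the augmented matrix [M | b].
R2 ← R2 + (9)·R1: [0, -9, 24, 22, -28, 38, -4]
R3 ← R3 − (3)·R1: [0, 9, -6, -7, 4, -8, 0]
R4 ← R4 + R1: [0, -9, 0, 2, 4, -2, -2]
R5 ← R5 − (8)·R1: [0, 9, -24, -22, 28, -38, 10]
R3 ← R3 + R2: [0, 0, 18, 15, -24, 30, -4]
R4 ← R4 − R2: [0, 0, -24, -20, 32, -40, 2]
R5 ← R5 + R2: [0, 0, 0, 0, 0, 0, 6]
R4 ← R4 + (4/3)·R3: [0, 0, 0, 0, 0, 0, -10/3]
R5 ← R5 + (9/5)·R4: [0, 0, 0, 0, 0, 0, 0]
The echelon form has 4 nonzero rows; the last pivot sits in the augmented column, so rank(M) = 3 but rank([M|b]) = 4.
Since the ranks differ, the system is inconsistent.

no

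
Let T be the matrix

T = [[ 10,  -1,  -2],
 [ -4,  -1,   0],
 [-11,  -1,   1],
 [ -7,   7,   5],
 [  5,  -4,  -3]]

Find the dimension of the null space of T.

1

Row reduce to echelon form.
R2 ← R2 + (2/5)·R1: [0, -7/5, -4/5]
R3 ← R3 + (11/10)·R1: [0, -21/10, -6/5]
R4 ← R4 + (7/10)·R1: [0, 63/10, 18/5]
R5 ← R5 − (1/2)·R1: [0, -7/2, -2]
R3 ← R3 − (3/2)·R2: [0, 0, 0]
R4 ← R4 + (9/2)·R2: [0, 0, 0]
R5 ← R5 − (5/2)·R2: [0, 0, 0]
2 nonzero rows, so rank(T) = 2.
T has 3 columns; by rank–nullity, nullity = 3 − 2 = 1.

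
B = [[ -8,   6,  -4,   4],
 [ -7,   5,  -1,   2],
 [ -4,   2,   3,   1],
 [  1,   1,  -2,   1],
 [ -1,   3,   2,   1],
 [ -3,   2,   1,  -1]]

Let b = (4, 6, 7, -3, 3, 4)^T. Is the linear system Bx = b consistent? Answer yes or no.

Row reduce the augmented matrix [B | b].
R2 ← R2 − (7/8)·R1: [0, -1/4, 5/2, -3/2, 5/2]
R3 ← R3 − (1/2)·R1: [0, -1, 5, -1, 5]
R4 ← R4 + (1/8)·R1: [0, 7/4, -5/2, 3/2, -5/2]
R5 ← R5 − (1/8)·R1: [0, 9/4, 5/2, 1/2, 5/2]
R6 ← R6 − (3/8)·R1: [0, -1/4, 5/2, -5/2, 5/2]
R3 ← R3 − (4)·R2: [0, 0, -5, 5, -5]
R4 ← R4 + (7)·R2: [0, 0, 15, -9, 15]
R5 ← R5 + (9)·R2: [0, 0, 25, -13, 25]
R6 ← R6 − R2: [0, 0, 0, -1, 0]
R4 ← R4 + (3)·R3: [0, 0, 0, 6, 0]
R5 ← R5 + (5)·R3: [0, 0, 0, 12, 0]
R5 ← R5 − (2)·R4: [0, 0, 0, 0, 0]
R6 ← R6 + (1/6)·R4: [0, 0, 0, 0, 0]
The echelon form has 4 nonzero rows, and every pivot lies in the first 4 columns, so rank(B) = rank([B|b]) = 4.
The system is consistent.

yes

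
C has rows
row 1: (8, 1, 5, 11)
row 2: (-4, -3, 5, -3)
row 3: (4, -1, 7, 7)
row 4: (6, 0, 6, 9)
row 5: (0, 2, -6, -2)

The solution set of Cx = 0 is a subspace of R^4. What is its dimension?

Row reduce to echelon form.
R2 ← R2 + (1/2)·R1: [0, -5/2, 15/2, 5/2]
R3 ← R3 − (1/2)·R1: [0, -3/2, 9/2, 3/2]
R4 ← R4 − (3/4)·R1: [0, -3/4, 9/4, 3/4]
R3 ← R3 − (3/5)·R2: [0, 0, 0, 0]
R4 ← R4 − (3/10)·R2: [0, 0, 0, 0]
R5 ← R5 + (4/5)·R2: [0, 0, 0, 0]
2 nonzero rows, so rank(C) = 2.
C has 4 columns; by rank–nullity, nullity = 4 − 2 = 2.

2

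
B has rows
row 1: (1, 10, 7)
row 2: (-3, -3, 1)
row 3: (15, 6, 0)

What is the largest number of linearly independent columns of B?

Row reduce to echelon form.
R2 ← R2 + (3)·R1: [0, 27, 22]
R3 ← R3 − (15)·R1: [0, -144, -105]
R3 ← R3 + (16/3)·R2: [0, 0, 37/3]
Echelon form has 3 nonzero rows, so rank(B) = 3.
The rank gives the maximum number of linearly independent columns: 3.

3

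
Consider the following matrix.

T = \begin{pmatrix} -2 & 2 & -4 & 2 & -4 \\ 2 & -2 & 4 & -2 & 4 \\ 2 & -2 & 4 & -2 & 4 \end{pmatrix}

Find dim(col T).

Row reduce to echelon form.
R2 ← R2 + R1: [0, 0, 0, 0, 0]
R3 ← R3 + R1: [0, 0, 0, 0, 0]
Echelon form has 1 nonzero row, so rank(T) = 1.
The column space has dimension equal to the rank: 1.

1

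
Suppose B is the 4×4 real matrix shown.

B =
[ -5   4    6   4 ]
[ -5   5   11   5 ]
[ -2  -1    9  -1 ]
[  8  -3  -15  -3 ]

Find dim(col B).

3

Row reduce to echelon form.
R2 ← R2 − R1: [0, 1, 5, 1]
R3 ← R3 − (2/5)·R1: [0, -13/5, 33/5, -13/5]
R4 ← R4 + (8/5)·R1: [0, 17/5, -27/5, 17/5]
R3 ← R3 + (13/5)·R2: [0, 0, 98/5, 0]
R4 ← R4 − (17/5)·R2: [0, 0, -112/5, 0]
R4 ← R4 + (8/7)·R3: [0, 0, 0, 0]
Echelon form has 3 nonzero rows, so rank(B) = 3.
The column space has dimension equal to the rank: 3.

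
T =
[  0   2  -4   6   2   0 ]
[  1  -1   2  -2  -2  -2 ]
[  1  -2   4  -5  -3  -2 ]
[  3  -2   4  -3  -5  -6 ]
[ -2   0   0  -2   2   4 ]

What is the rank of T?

2

Row reduce to echelon form.
Swap R1 ↔ R2
R3 ← R3 − R1: [0, -1, 2, -3, -1, 0]
R4 ← R4 − (3)·R1: [0, 1, -2, 3, 1, 0]
R5 ← R5 + (2)·R1: [0, -2, 4, -6, -2, 0]
R3 ← R3 + (1/2)·R2: [0, 0, 0, 0, 0, 0]
R4 ← R4 − (1/2)·R2: [0, 0, 0, 0, 0, 0]
R5 ← R5 + R2: [0, 0, 0, 0, 0, 0]
Echelon form has 2 nonzero rows, so rank(T) = 2.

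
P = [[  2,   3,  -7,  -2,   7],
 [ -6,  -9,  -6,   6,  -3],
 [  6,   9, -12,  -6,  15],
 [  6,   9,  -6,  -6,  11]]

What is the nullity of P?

Row reduce to echelon form.
R2 ← R2 + (3)·R1: [0, 0, -27, 0, 18]
R3 ← R3 − (3)·R1: [0, 0, 9, 0, -6]
R4 ← R4 − (3)·R1: [0, 0, 15, 0, -10]
R3 ← R3 + (1/3)·R2: [0, 0, 0, 0, 0]
R4 ← R4 + (5/9)·R2: [0, 0, 0, 0, 0]
2 nonzero rows, so rank(P) = 2.
P has 5 columns; by rank–nullity, nullity = 5 − 2 = 3.

3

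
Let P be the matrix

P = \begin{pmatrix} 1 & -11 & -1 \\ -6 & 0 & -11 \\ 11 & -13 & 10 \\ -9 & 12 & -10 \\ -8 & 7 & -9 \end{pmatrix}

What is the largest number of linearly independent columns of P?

Row reduce to echelon form.
R2 ← R2 + (6)·R1: [0, -66, -17]
R3 ← R3 − (11)·R1: [0, 108, 21]
R4 ← R4 + (9)·R1: [0, -87, -19]
R5 ← R5 + (8)·R1: [0, -81, -17]
R3 ← R3 + (18/11)·R2: [0, 0, -75/11]
R4 ← R4 − (29/22)·R2: [0, 0, 75/22]
R5 ← R5 − (27/22)·R2: [0, 0, 85/22]
R4 ← R4 + (1/2)·R3: [0, 0, 0]
R5 ← R5 + (17/30)·R3: [0, 0, 0]
Echelon form has 3 nonzero rows, so rank(P) = 3.
The rank gives the maximum number of linearly independent columns: 3.

3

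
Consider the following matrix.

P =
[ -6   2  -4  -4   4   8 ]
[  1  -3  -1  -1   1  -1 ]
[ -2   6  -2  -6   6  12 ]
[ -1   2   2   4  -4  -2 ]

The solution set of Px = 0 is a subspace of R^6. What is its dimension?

2

Row reduce to echelon form.
R2 ← R2 + (1/6)·R1: [0, -8/3, -5/3, -5/3, 5/3, 1/3]
R3 ← R3 − (1/3)·R1: [0, 16/3, -2/3, -14/3, 14/3, 28/3]
R4 ← R4 − (1/6)·R1: [0, 5/3, 8/3, 14/3, -14/3, -10/3]
R3 ← R3 + (2)·R2: [0, 0, -4, -8, 8, 10]
R4 ← R4 + (5/8)·R2: [0, 0, 13/8, 29/8, -29/8, -25/8]
R4 ← R4 + (13/32)·R3: [0, 0, 0, 3/8, -3/8, 15/16]
4 nonzero rows, so rank(P) = 4.
P has 6 columns; by rank–nullity, nullity = 6 − 4 = 2.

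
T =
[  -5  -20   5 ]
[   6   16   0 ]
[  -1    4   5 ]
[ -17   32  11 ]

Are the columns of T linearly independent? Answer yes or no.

yes

Row reduce T to echelon form.
R2 ← R2 + (6/5)·R1: [0, -8, 6]
R3 ← R3 − (1/5)·R1: [0, 8, 4]
R4 ← R4 − (17/5)·R1: [0, 100, -6]
R3 ← R3 + R2: [0, 0, 10]
R4 ← R4 + (25/2)·R2: [0, 0, 69]
R4 ← R4 − (69/10)·R3: [0, 0, 0]
3 pivots among 3 columns.
Every column is a pivot column, so the columns are linearly independent.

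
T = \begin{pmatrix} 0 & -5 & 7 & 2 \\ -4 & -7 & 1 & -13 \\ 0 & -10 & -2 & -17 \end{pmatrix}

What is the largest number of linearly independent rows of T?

Row reduce to echelon form.
Swap R1 ↔ R2
R3 ← R3 − (2)·R2: [0, 0, -16, -21]
Echelon form has 3 nonzero rows, so rank(T) = 3.
The rank gives the maximum number of linearly independent rows: 3.

3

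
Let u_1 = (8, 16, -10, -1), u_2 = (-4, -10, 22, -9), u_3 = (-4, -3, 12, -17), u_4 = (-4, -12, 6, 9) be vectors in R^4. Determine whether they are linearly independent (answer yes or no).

no

Form the matrix with these vectors as rows and row reduce.
R2 ← R2 + (1/2)·R1: [0, -2, 17, -19/2]
R3 ← R3 + (1/2)·R1: [0, 5, 7, -35/2]
R4 ← R4 + (1/2)·R1: [0, -4, 1, 17/2]
R3 ← R3 + (5/2)·R2: [0, 0, 99/2, -165/4]
R4 ← R4 − (2)·R2: [0, 0, -33, 55/2]
R4 ← R4 + (2/3)·R3: [0, 0, 0, 0]
3 nonzero rows, so the 4 vectors span a space of dimension 3.
Since 3 < 4, the vectors are linearly dependent.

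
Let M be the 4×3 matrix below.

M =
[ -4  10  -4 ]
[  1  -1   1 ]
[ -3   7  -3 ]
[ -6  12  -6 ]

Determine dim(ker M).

Row reduce to echelon form.
R2 ← R2 + (1/4)·R1: [0, 3/2, 0]
R3 ← R3 − (3/4)·R1: [0, -1/2, 0]
R4 ← R4 − (3/2)·R1: [0, -3, 0]
R3 ← R3 + (1/3)·R2: [0, 0, 0]
R4 ← R4 + (2)·R2: [0, 0, 0]
2 nonzero rows, so rank(M) = 2.
M has 3 columns; by rank–nullity, nullity = 3 − 2 = 1.

1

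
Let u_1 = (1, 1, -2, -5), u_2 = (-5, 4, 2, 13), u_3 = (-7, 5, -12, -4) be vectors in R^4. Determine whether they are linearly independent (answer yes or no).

Form the matrix with these vectors as rows and row reduce.
R2 ← R2 + (5)·R1: [0, 9, -8, -12]
R3 ← R3 + (7)·R1: [0, 12, -26, -39]
R3 ← R3 − (4/3)·R2: [0, 0, -46/3, -23]
3 nonzero rows, so the 3 vectors span a space of dimension 3.
Since 3 = 3, the vectors are linearly independent.

yes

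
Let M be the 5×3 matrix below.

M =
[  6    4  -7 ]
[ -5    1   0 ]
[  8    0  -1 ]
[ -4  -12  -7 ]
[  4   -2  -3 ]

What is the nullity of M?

Row reduce to echelon form.
R2 ← R2 + (5/6)·R1: [0, 13/3, -35/6]
R3 ← R3 − (4/3)·R1: [0, -16/3, 25/3]
R4 ← R4 + (2/3)·R1: [0, -28/3, -35/3]
R5 ← R5 − (2/3)·R1: [0, -14/3, 5/3]
R3 ← R3 + (16/13)·R2: [0, 0, 15/13]
R4 ← R4 + (28/13)·R2: [0, 0, -315/13]
R5 ← R5 + (14/13)·R2: [0, 0, -60/13]
R4 ← R4 + (21)·R3: [0, 0, 0]
R5 ← R5 + (4)·R3: [0, 0, 0]
3 nonzero rows, so rank(M) = 3.
M has 3 columns; by rank–nullity, nullity = 3 − 3 = 0.

0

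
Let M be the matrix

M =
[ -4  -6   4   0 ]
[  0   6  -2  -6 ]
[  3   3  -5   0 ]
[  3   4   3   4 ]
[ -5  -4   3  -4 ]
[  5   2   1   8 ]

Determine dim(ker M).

1

Row reduce to echelon form.
R3 ← R3 + (3/4)·R1: [0, -3/2, -2, 0]
R4 ← R4 + (3/4)·R1: [0, -1/2, 6, 4]
R5 ← R5 − (5/4)·R1: [0, 7/2, -2, -4]
R6 ← R6 + (5/4)·R1: [0, -11/2, 6, 8]
R3 ← R3 + (1/4)·R2: [0, 0, -5/2, -3/2]
R4 ← R4 + (1/12)·R2: [0, 0, 35/6, 7/2]
R5 ← R5 − (7/12)·R2: [0, 0, -5/6, -1/2]
R6 ← R6 + (11/12)·R2: [0, 0, 25/6, 5/2]
R4 ← R4 + (7/3)·R3: [0, 0, 0, 0]
R5 ← R5 − (1/3)·R3: [0, 0, 0, 0]
R6 ← R6 + (5/3)·R3: [0, 0, 0, 0]
3 nonzero rows, so rank(M) = 3.
M has 4 columns; by rank–nullity, nullity = 4 − 3 = 1.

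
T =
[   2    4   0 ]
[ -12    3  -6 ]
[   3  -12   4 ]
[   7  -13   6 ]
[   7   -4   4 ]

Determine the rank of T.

2

Row reduce to echelon form.
R2 ← R2 + (6)·R1: [0, 27, -6]
R3 ← R3 − (3/2)·R1: [0, -18, 4]
R4 ← R4 − (7/2)·R1: [0, -27, 6]
R5 ← R5 − (7/2)·R1: [0, -18, 4]
R3 ← R3 + (2/3)·R2: [0, 0, 0]
R4 ← R4 + R2: [0, 0, 0]
R5 ← R5 + (2/3)·R2: [0, 0, 0]
Echelon form has 2 nonzero rows, so rank(T) = 2.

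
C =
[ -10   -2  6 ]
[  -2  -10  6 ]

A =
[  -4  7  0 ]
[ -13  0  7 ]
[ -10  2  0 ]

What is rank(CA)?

2

First compute CA:
[[  6, -58, -14],
 [ 78,  -2, -70]]
Now row reduce the product.
R2 ← R2 − (13)·R1: [0, 752, 112]
2 nonzero rows, so rank(CA) = 2.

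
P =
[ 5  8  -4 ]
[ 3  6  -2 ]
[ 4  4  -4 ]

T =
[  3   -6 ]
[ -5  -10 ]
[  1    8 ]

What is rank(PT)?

First compute PT:
[[-29, -142],
 [-23, -94],
 [-12, -96]]
Now row reduce the product.
R2 ← R2 − (23/29)·R1: [0, 540/29]
R3 ← R3 − (12/29)·R1: [0, -1080/29]
R3 ← R3 + (2)·R2: [0, 0]
2 nonzero rows, so rank(PT) = 2.

2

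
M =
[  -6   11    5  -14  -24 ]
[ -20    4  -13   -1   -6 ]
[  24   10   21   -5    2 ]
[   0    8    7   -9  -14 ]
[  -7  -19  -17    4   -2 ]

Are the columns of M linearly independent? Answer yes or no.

Row reduce M to echelon form.
R2 ← R2 − (10/3)·R1: [0, -98/3, -89/3, 137/3, 74]
R3 ← R3 + (4)·R1: [0, 54, 41, -61, -94]
R5 ← R5 − (7/6)·R1: [0, -191/6, -137/6, 61/3, 26]
R3 ← R3 + (81/49)·R2: [0, 0, -394/49, 710/49, 1388/49]
R4 ← R4 + (12/49)·R2: [0, 0, -13/49, 107/49, 202/49]
R5 ← R5 − (191/196)·R2: [0, 0, 1191/196, -4737/196, -4519/98]
R4 ← R4 − (13/394)·R3: [0, 0, 0, 336/197, 628/197]
R5 ← R5 + (1191/1576)·R3: [0, 0, 0, -2604/197, -4867/197]
R5 ← R5 + (31/4)·R4: [0, 0, 0, 0, 0]
4 pivots among 5 columns.
Only 4 < 5 pivot columns, so the columns are linearly dependent.

no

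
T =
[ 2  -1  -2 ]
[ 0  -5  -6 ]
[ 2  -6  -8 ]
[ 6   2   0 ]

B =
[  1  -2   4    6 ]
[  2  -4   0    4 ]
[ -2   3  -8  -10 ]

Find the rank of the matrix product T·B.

2

First compute TB:
[[  4,  -6,  24,  28],
 [  2,   2,  48,  40],
 [  6,  -4,  72,  68],
 [ 10, -20,  24,  44]]
Now row reduce the product.
R2 ← R2 − (1/2)·R1: [0, 5, 36, 26]
R3 ← R3 − (3/2)·R1: [0, 5, 36, 26]
R4 ← R4 − (5/2)·R1: [0, -5, -36, -26]
R3 ← R3 − R2: [0, 0, 0, 0]
R4 ← R4 + R2: [0, 0, 0, 0]
2 nonzero rows, so rank(TB) = 2.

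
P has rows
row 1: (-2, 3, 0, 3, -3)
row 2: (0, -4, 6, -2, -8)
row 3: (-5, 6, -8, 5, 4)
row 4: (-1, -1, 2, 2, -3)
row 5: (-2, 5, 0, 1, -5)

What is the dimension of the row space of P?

4

Row reduce to echelon form.
R3 ← R3 − (5/2)·R1: [0, -3/2, -8, -5/2, 23/2]
R4 ← R4 − (1/2)·R1: [0, -5/2, 2, 1/2, -3/2]
R5 ← R5 − R1: [0, 2, 0, -2, -2]
R3 ← R3 − (3/8)·R2: [0, 0, -41/4, -7/4, 29/2]
R4 ← R4 − (5/8)·R2: [0, 0, -7/4, 7/4, 7/2]
R5 ← R5 + (1/2)·R2: [0, 0, 3, -3, -6]
R4 ← R4 − (7/41)·R3: [0, 0, 0, 84/41, 42/41]
R5 ← R5 + (12/41)·R3: [0, 0, 0, -144/41, -72/41]
R5 ← R5 + (12/7)·R4: [0, 0, 0, 0, 0]
Echelon form has 4 nonzero rows, so rank(P) = 4.
The row space has dimension equal to the rank: 4.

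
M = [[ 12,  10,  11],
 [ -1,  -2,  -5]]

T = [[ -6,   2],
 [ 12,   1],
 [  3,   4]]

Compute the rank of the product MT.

First compute MT:
[[ 81,  78],
 [-33, -24]]
Now row reduce the product.
R2 ← R2 + (11/27)·R1: [0, 70/9]
2 nonzero rows, so rank(MT) = 2.

2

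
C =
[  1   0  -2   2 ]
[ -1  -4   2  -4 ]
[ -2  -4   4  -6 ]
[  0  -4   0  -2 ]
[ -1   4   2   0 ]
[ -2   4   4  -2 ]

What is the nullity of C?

Row reduce to echelon form.
R2 ← R2 + R1: [0, -4, 0, -2]
R3 ← R3 + (2)·R1: [0, -4, 0, -2]
R5 ← R5 + R1: [0, 4, 0, 2]
R6 ← R6 + (2)·R1: [0, 4, 0, 2]
R3 ← R3 − R2: [0, 0, 0, 0]
R4 ← R4 − R2: [0, 0, 0, 0]
R5 ← R5 + R2: [0, 0, 0, 0]
R6 ← R6 + R2: [0, 0, 0, 0]
2 nonzero rows, so rank(C) = 2.
C has 4 columns; by rank–nullity, nullity = 4 − 2 = 2.

2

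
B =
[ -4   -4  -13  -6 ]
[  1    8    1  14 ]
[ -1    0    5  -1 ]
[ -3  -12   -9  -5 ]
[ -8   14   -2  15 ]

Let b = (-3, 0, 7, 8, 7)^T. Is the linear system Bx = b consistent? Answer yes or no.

Row reduce the augmented matrix [B | b].
R2 ← R2 + (1/4)·R1: [0, 7, -9/4, 25/2, -3/4]
R3 ← R3 − (1/4)·R1: [0, 1, 33/4, 1/2, 31/4]
R4 ← R4 − (3/4)·R1: [0, -9, 3/4, -1/2, 41/4]
R5 ← R5 − (2)·R1: [0, 22, 24, 27, 13]
R3 ← R3 − (1/7)·R2: [0, 0, 60/7, -9/7, 55/7]
R4 ← R4 + (9/7)·R2: [0, 0, -15/7, 109/7, 65/7]
R5 ← R5 − (22/7)·R2: [0, 0, 435/14, -86/7, 215/14]
R4 ← R4 + (1/4)·R3: [0, 0, 0, 61/4, 45/4]
R5 ← R5 − (29/8)·R3: [0, 0, 0, -61/8, -105/8]
R5 ← R5 + (1/2)·R4: [0, 0, 0, 0, -15/2]
The echelon form has 5 nonzero rows; the last pivot sits in the augmented column, so rank(B) = 4 but rank([B|b]) = 5.
Since the ranks differ, the system is inconsistent.

no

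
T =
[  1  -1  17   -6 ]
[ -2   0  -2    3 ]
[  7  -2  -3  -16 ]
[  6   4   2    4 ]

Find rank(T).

3

Row reduce to echelon form.
R2 ← R2 + (2)·R1: [0, -2, 32, -9]
R3 ← R3 − (7)·R1: [0, 5, -122, 26]
R4 ← R4 − (6)·R1: [0, 10, -100, 40]
R3 ← R3 + (5/2)·R2: [0, 0, -42, 7/2]
R4 ← R4 + (5)·R2: [0, 0, 60, -5]
R4 ← R4 + (10/7)·R3: [0, 0, 0, 0]
Echelon form has 3 nonzero rows, so rank(T) = 3.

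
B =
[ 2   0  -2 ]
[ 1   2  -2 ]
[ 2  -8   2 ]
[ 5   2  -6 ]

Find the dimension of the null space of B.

1

Row reduce to echelon form.
R2 ← R2 − (1/2)·R1: [0, 2, -1]
R3 ← R3 − R1: [0, -8, 4]
R4 ← R4 − (5/2)·R1: [0, 2, -1]
R3 ← R3 + (4)·R2: [0, 0, 0]
R4 ← R4 − R2: [0, 0, 0]
2 nonzero rows, so rank(B) = 2.
B has 3 columns; by rank–nullity, nullity = 3 − 2 = 1.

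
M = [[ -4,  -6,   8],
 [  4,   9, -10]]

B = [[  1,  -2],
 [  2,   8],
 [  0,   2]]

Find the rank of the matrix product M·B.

First compute MB:
[[-16, -24],
 [ 22,  44]]
Now row reduce the product.
R2 ← R2 + (11/8)·R1: [0, 11]
2 nonzero rows, so rank(MB) = 2.

2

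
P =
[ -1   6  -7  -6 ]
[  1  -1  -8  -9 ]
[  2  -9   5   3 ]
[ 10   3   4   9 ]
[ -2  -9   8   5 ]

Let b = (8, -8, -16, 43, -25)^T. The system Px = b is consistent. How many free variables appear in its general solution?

Row reduce the augmented matrix [P | b].
R2 ← R2 + R1: [0, 5, -15, -15, 0]
R3 ← R3 + (2)·R1: [0, 3, -9, -9, 0]
R4 ← R4 + (10)·R1: [0, 63, -66, -51, 123]
R5 ← R5 − (2)·R1: [0, -21, 22, 17, -41]
R3 ← R3 − (3/5)·R2: [0, 0, 0, 0, 0]
R4 ← R4 − (63/5)·R2: [0, 0, 123, 138, 123]
R5 ← R5 + (21/5)·R2: [0, 0, -41, -46, -41]
Swap R3 ↔ R4
R5 ← R5 + (1/3)·R3: [0, 0, 0, 0, 0]
The echelon form has 3 nonzero rows, and every pivot lies in the first 4 columns, so rank(P) = rank([P|b]) = 3.
The system is consistent.
Free variables = (unknowns) − (rank) = 4 − 3 = 1.

1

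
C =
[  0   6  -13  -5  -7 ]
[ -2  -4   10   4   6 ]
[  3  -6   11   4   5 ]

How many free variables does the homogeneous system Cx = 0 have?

3

Row reduce to echelon form.
Swap R1 ↔ R2
R3 ← R3 + (3/2)·R1: [0, -12, 26, 10, 14]
R3 ← R3 + (2)·R2: [0, 0, 0, 0, 0]
2 nonzero rows, so rank(C) = 2.
C has 5 columns; by rank–nullity, nullity = 5 − 2 = 3.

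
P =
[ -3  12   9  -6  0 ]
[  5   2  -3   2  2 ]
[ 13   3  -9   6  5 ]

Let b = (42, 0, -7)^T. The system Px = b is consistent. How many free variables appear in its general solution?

3

Row reduce the augmented matrix [P | b].
R2 ← R2 + (5/3)·R1: [0, 22, 12, -8, 2, 70]
R3 ← R3 + (13/3)·R1: [0, 55, 30, -20, 5, 175]
R3 ← R3 − (5/2)·R2: [0, 0, 0, 0, 0, 0]
The echelon form has 2 nonzero rows, and every pivot lies in the first 5 columns, so rank(P) = rank([P|b]) = 2.
The system is consistent.
Free variables = (unknowns) − (rank) = 5 − 2 = 3.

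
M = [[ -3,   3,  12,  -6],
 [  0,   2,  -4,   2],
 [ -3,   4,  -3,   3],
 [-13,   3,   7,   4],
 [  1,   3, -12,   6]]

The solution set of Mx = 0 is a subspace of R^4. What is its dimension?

1

Row reduce to echelon form.
R3 ← R3 − R1: [0, 1, -15, 9]
R4 ← R4 − (13/3)·R1: [0, -10, -45, 30]
R5 ← R5 + (1/3)·R1: [0, 4, -8, 4]
R3 ← R3 − (1/2)·R2: [0, 0, -13, 8]
R4 ← R4 + (5)·R2: [0, 0, -65, 40]
R5 ← R5 − (2)·R2: [0, 0, 0, 0]
R4 ← R4 − (5)·R3: [0, 0, 0, 0]
3 nonzero rows, so rank(M) = 3.
M has 4 columns; by rank–nullity, nullity = 4 − 3 = 1.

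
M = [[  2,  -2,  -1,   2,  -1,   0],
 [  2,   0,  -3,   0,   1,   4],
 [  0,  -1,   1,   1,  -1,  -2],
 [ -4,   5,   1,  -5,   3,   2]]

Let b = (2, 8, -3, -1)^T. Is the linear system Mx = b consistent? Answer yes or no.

Row reduce the augmented matrix [M | b].
R2 ← R2 − R1: [0, 2, -2, -2, 2, 4, 6]
R4 ← R4 + (2)·R1: [0, 1, -1, -1, 1, 2, 3]
R3 ← R3 + (1/2)·R2: [0, 0, 0, 0, 0, 0, 0]
R4 ← R4 − (1/2)·R2: [0, 0, 0, 0, 0, 0, 0]
The echelon form has 2 nonzero rows, and every pivot lies in the first 6 columns, so rank(M) = rank([M|b]) = 2.
The system is consistent.

yes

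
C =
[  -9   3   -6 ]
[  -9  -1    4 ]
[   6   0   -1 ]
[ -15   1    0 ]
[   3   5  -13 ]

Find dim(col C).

2

Row reduce to echelon form.
R2 ← R2 − R1: [0, -4, 10]
R3 ← R3 + (2/3)·R1: [0, 2, -5]
R4 ← R4 − (5/3)·R1: [0, -4, 10]
R5 ← R5 + (1/3)·R1: [0, 6, -15]
R3 ← R3 + (1/2)·R2: [0, 0, 0]
R4 ← R4 − R2: [0, 0, 0]
R5 ← R5 + (3/2)·R2: [0, 0, 0]
Echelon form has 2 nonzero rows, so rank(C) = 2.
The column space has dimension equal to the rank: 2.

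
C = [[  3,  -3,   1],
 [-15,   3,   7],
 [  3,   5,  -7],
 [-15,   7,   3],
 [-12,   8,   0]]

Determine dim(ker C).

1

Row reduce to echelon form.
R2 ← R2 + (5)·R1: [0, -12, 12]
R3 ← R3 − R1: [0, 8, -8]
R4 ← R4 + (5)·R1: [0, -8, 8]
R5 ← R5 + (4)·R1: [0, -4, 4]
R3 ← R3 + (2/3)·R2: [0, 0, 0]
R4 ← R4 − (2/3)·R2: [0, 0, 0]
R5 ← R5 − (1/3)·R2: [0, 0, 0]
2 nonzero rows, so rank(C) = 2.
C has 3 columns; by rank–nullity, nullity = 3 − 2 = 1.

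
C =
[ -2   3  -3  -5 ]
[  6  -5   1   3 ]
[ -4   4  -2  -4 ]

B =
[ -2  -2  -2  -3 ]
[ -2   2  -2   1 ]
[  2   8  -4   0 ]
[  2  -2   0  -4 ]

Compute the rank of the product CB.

First compute CB:
[[-18,  -4,  10,  29],
 [  6, -20,  -6, -35],
 [-12,   8,   8,  32]]
Now row reduce the product.
R2 ← R2 + (1/3)·R1: [0, -64/3, -8/3, -76/3]
R3 ← R3 − (2/3)·R1: [0, 32/3, 4/3, 38/3]
R3 ← R3 + (1/2)·R2: [0, 0, 0, 0]
2 nonzero rows, so rank(CB) = 2.

2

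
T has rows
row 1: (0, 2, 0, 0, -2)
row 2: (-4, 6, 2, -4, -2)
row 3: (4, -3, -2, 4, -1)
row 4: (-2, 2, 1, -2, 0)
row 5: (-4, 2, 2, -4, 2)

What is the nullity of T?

Row reduce to echelon form.
Swap R1 ↔ R2
R3 ← R3 + R1: [0, 3, 0, 0, -3]
R4 ← R4 − (1/2)·R1: [0, -1, 0, 0, 1]
R5 ← R5 − R1: [0, -4, 0, 0, 4]
R3 ← R3 − (3/2)·R2: [0, 0, 0, 0, 0]
R4 ← R4 + (1/2)·R2: [0, 0, 0, 0, 0]
R5 ← R5 + (2)·R2: [0, 0, 0, 0, 0]
2 nonzero rows, so rank(T) = 2.
T has 5 columns; by rank–nullity, nullity = 5 − 2 = 3.

3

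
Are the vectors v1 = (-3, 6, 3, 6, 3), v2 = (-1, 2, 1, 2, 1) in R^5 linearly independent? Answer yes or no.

no

Form the matrix with these vectors as rows and row reduce.
R2 ← R2 − (1/3)·R1: [0, 0, 0, 0, 0]
1 nonzero row, so the 2 vectors span a space of dimension 1.
Since 1 < 2, the vectors are linearly dependent.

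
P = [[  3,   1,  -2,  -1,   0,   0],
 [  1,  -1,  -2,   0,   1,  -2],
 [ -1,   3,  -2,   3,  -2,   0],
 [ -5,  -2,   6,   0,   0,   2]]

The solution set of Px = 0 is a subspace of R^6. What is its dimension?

Row reduce to echelon form.
R2 ← R2 − (1/3)·R1: [0, -4/3, -4/3, 1/3, 1, -2]
R3 ← R3 + (1/3)·R1: [0, 10/3, -8/3, 8/3, -2, 0]
R4 ← R4 + (5/3)·R1: [0, -1/3, 8/3, -5/3, 0, 2]
R3 ← R3 + (5/2)·R2: [0, 0, -6, 7/2, 1/2, -5]
R4 ← R4 − (1/4)·R2: [0, 0, 3, -7/4, -1/4, 5/2]
R4 ← R4 + (1/2)·R3: [0, 0, 0, 0, 0, 0]
3 nonzero rows, so rank(P) = 3.
P has 6 columns; by rank–nullity, nullity = 6 − 3 = 3.

3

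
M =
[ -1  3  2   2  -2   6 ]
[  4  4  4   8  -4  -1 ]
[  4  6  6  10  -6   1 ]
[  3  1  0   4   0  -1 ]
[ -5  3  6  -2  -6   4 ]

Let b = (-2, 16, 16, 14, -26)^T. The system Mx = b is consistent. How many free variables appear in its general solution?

Row reduce the augmented matrix [M | b].
R2 ← R2 + (4)·R1: [0, 16, 12, 16, -12, 23, 8]
R3 ← R3 + (4)·R1: [0, 18, 14, 18, -14, 25, 8]
R4 ← R4 + (3)·R1: [0, 10, 6, 10, -6, 17, 8]
R5 ← R5 − (5)·R1: [0, -12, -4, -12, 4, -26, -16]
R3 ← R3 − (9/8)·R2: [0, 0, 1/2, 0, -1/2, -7/8, -1]
R4 ← R4 − (5/8)·R2: [0, 0, -3/2, 0, 3/2, 21/8, 3]
R5 ← R5 + (3/4)·R2: [0, 0, 5, 0, -5, -35/4, -10]
R4 ← R4 + (3)·R3: [0, 0, 0, 0, 0, 0, 0]
R5 ← R5 − (10)·R3: [0, 0, 0, 0, 0, 0, 0]
The echelon form has 3 nonzero rows, and every pivot lies in the first 6 columns, so rank(M) = rank([M|b]) = 3.
The system is consistent.
Free variables = (unknowns) − (rank) = 6 − 3 = 3.

3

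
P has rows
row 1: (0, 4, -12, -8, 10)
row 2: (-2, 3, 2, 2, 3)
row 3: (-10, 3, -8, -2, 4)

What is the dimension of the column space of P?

Row reduce to echelon form.
Swap R1 ↔ R2
R3 ← R3 − (5)·R1: [0, -12, -18, -12, -11]
R3 ← R3 + (3)·R2: [0, 0, -54, -36, 19]
Echelon form has 3 nonzero rows, so rank(P) = 3.
The column space has dimension equal to the rank: 3.

3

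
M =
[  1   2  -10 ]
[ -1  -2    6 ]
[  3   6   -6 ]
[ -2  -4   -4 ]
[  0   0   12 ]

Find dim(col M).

2

Row reduce to echelon form.
R2 ← R2 + R1: [0, 0, -4]
R3 ← R3 − (3)·R1: [0, 0, 24]
R4 ← R4 + (2)·R1: [0, 0, -24]
R3 ← R3 + (6)·R2: [0, 0, 0]
R4 ← R4 − (6)·R2: [0, 0, 0]
R5 ← R5 + (3)·R2: [0, 0, 0]
Echelon form has 2 nonzero rows, so rank(M) = 2.
The column space has dimension equal to the rank: 2.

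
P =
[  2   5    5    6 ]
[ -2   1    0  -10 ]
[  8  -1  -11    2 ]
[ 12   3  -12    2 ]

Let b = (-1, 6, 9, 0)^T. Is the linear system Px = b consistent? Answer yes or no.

Row reduce the augmented matrix [P | b].
R2 ← R2 + R1: [0, 6, 5, -4, 5]
R3 ← R3 − (4)·R1: [0, -21, -31, -22, 13]
R4 ← R4 − (6)·R1: [0, -27, -42, -34, 6]
R3 ← R3 + (7/2)·R2: [0, 0, -27/2, -36, 61/2]
R4 ← R4 + (9/2)·R2: [0, 0, -39/2, -52, 57/2]
R4 ← R4 − (13/9)·R3: [0, 0, 0, 0, -140/9]
The echelon form has 4 nonzero rows; the last pivot sits in the augmented column, so rank(P) = 3 but rank([P|b]) = 4.
Since the ranks differ, the system is inconsistent.

no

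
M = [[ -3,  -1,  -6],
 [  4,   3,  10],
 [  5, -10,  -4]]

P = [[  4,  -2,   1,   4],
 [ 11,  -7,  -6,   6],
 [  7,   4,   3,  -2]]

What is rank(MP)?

2

First compute MP:
[[-65, -11, -15,  -6],
 [119,  11,  16,  14],
 [-118,  44,  53, -32]]
Now row reduce the product.
R2 ← R2 + (119/65)·R1: [0, -594/65, -149/13, 196/65]
R3 ← R3 − (118/65)·R1: [0, 4158/65, 1043/13, -1372/65]
R3 ← R3 + (7)·R2: [0, 0, 0, 0]
2 nonzero rows, so rank(MP) = 2.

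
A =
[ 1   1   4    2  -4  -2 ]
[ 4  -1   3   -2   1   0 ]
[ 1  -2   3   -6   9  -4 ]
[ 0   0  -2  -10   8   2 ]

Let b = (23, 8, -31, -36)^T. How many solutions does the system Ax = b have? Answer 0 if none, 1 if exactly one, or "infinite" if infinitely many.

infinite

Row reduce the augmented matrix [A | b].
R2 ← R2 − (4)·R1: [0, -5, -13, -10, 17, 8, -84]
R3 ← R3 − R1: [0, -3, -1, -8, 13, -2, -54]
R3 ← R3 − (3/5)·R2: [0, 0, 34/5, -2, 14/5, -34/5, -18/5]
R4 ← R4 + (5/17)·R3: [0, 0, 0, -180/17, 150/17, 0, -630/17]
The echelon form has 4 nonzero rows, and every pivot lies in the first 6 columns, so rank(A) = rank([A|b]) = 4.
The system is consistent.
rank = 4 < 6 unknowns, so there are infinitely many solutions.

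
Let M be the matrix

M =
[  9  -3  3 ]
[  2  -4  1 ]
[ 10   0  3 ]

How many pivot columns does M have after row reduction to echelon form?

2

Row reduce to echelon form.
R2 ← R2 − (2/9)·R1: [0, -10/3, 1/3]
R3 ← R3 − (10/9)·R1: [0, 10/3, -1/3]
R3 ← R3 + R2: [0, 0, 0]
Echelon form has 2 nonzero rows, so rank(M) = 2.
Each nonzero row contributes one pivot column: 2 pivot columns.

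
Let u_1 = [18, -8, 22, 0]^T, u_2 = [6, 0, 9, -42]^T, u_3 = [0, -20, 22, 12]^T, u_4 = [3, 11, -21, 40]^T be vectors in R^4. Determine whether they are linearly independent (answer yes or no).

Form the matrix with these vectors as rows and row reduce.
R2 ← R2 − (1/3)·R1: [0, 8/3, 5/3, -42]
R4 ← R4 − (1/6)·R1: [0, 37/3, -74/3, 40]
R3 ← R3 + (15/2)·R2: [0, 0, 69/2, -303]
R4 ← R4 − (37/8)·R2: [0, 0, -259/8, 937/4]
R4 ← R4 + (259/276)·R3: [0, 0, 0, -1152/23]
4 nonzero rows, so the 4 vectors span a space of dimension 4.
Since 4 = 4, the vectors are linearly independent.

yes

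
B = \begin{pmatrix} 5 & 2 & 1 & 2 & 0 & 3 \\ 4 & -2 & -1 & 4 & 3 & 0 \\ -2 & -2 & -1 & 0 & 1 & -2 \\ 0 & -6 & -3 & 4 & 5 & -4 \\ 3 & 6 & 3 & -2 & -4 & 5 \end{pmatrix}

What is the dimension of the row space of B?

Row reduce to echelon form.
R2 ← R2 − (4/5)·R1: [0, -18/5, -9/5, 12/5, 3, -12/5]
R3 ← R3 + (2/5)·R1: [0, -6/5, -3/5, 4/5, 1, -4/5]
R5 ← R5 − (3/5)·R1: [0, 24/5, 12/5, -16/5, -4, 16/5]
R3 ← R3 − (1/3)·R2: [0, 0, 0, 0, 0, 0]
R4 ← R4 − (5/3)·R2: [0, 0, 0, 0, 0, 0]
R5 ← R5 + (4/3)·R2: [0, 0, 0, 0, 0, 0]
Echelon form has 2 nonzero rows, so rank(B) = 2.
The row space has dimension equal to the rank: 2.

2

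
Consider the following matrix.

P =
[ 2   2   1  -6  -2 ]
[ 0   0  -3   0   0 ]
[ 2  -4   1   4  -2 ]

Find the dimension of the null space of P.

2

Row reduce to echelon form.
R3 ← R3 − R1: [0, -6, 0, 10, 0]
Swap R2 ↔ R3
3 nonzero rows, so rank(P) = 3.
P has 5 columns; by rank–nullity, nullity = 5 − 3 = 2.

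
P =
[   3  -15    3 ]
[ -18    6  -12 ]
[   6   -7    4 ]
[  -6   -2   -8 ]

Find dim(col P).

3

Row reduce to echelon form.
R2 ← R2 + (6)·R1: [0, -84, 6]
R3 ← R3 − (2)·R1: [0, 23, -2]
R4 ← R4 + (2)·R1: [0, -32, -2]
R3 ← R3 + (23/84)·R2: [0, 0, -5/14]
R4 ← R4 − (8/21)·R2: [0, 0, -30/7]
R4 ← R4 − (12)·R3: [0, 0, 0]
Echelon form has 3 nonzero rows, so rank(P) = 3.
The column space has dimension equal to the rank: 3.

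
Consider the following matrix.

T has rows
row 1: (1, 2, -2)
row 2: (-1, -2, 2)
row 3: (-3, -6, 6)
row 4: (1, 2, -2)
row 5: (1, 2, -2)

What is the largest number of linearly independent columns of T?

Row reduce to echelon form.
R2 ← R2 + R1: [0, 0, 0]
R3 ← R3 + (3)·R1: [0, 0, 0]
R4 ← R4 − R1: [0, 0, 0]
R5 ← R5 − R1: [0, 0, 0]
Echelon form has 1 nonzero row, so rank(T) = 1.
The rank gives the maximum number of linearly independent columns: 1.

1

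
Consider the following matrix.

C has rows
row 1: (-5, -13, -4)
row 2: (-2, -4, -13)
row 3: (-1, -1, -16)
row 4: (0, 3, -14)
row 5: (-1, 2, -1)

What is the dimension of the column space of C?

Row reduce to echelon form.
R2 ← R2 − (2/5)·R1: [0, 6/5, -57/5]
R3 ← R3 − (1/5)·R1: [0, 8/5, -76/5]
R5 ← R5 − (1/5)·R1: [0, 23/5, -1/5]
R3 ← R3 − (4/3)·R2: [0, 0, 0]
R4 ← R4 − (5/2)·R2: [0, 0, 29/2]
R5 ← R5 − (23/6)·R2: [0, 0, 87/2]
Swap R3 ↔ R4
R5 ← R5 − (3)·R3: [0, 0, 0]
Echelon form has 3 nonzero rows, so rank(C) = 3.
The column space has dimension equal to the rank: 3.

3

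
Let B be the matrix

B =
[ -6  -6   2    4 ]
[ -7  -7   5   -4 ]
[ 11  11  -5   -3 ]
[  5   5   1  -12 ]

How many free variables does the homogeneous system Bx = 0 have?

2

Row reduce to echelon form.
R2 ← R2 − (7/6)·R1: [0, 0, 8/3, -26/3]
R3 ← R3 + (11/6)·R1: [0, 0, -4/3, 13/3]
R4 ← R4 + (5/6)·R1: [0, 0, 8/3, -26/3]
R3 ← R3 + (1/2)·R2: [0, 0, 0, 0]
R4 ← R4 − R2: [0, 0, 0, 0]
2 nonzero rows, so rank(B) = 2.
B has 4 columns; by rank–nullity, nullity = 4 − 2 = 2.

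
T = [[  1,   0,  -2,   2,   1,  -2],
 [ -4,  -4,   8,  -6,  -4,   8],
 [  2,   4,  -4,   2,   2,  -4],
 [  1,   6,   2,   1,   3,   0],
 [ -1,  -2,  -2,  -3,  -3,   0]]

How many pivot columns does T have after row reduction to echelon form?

3

Row reduce to echelon form.
R2 ← R2 + (4)·R1: [0, -4, 0, 2, 0, 0]
R3 ← R3 − (2)·R1: [0, 4, 0, -2, 0, 0]
R4 ← R4 − R1: [0, 6, 4, -1, 2, 2]
R5 ← R5 + R1: [0, -2, -4, -1, -2, -2]
R3 ← R3 + R2: [0, 0, 0, 0, 0, 0]
R4 ← R4 + (3/2)·R2: [0, 0, 4, 2, 2, 2]
R5 ← R5 − (1/2)·R2: [0, 0, -4, -2, -2, -2]
Swap R3 ↔ R4
R5 ← R5 + R3: [0, 0, 0, 0, 0, 0]
Echelon form has 3 nonzero rows, so rank(T) = 3.
Each nonzero row contributes one pivot column: 3 pivot columns.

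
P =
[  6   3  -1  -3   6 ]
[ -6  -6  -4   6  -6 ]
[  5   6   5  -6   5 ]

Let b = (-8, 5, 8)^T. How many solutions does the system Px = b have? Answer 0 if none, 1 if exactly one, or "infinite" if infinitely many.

0

Row reduce the augmented matrix [P | b].
R2 ← R2 + R1: [0, -3, -5, 3, 0, -3]
R3 ← R3 − (5/6)·R1: [0, 7/2, 35/6, -7/2, 0, 44/3]
R3 ← R3 + (7/6)·R2: [0, 0, 0, 0, 0, 67/6]
The echelon form has 3 nonzero rows; the last pivot sits in the augmented column, so rank(P) = 2 but rank([P|b]) = 3.
Since the ranks differ, the system is inconsistent.
It has no solutions.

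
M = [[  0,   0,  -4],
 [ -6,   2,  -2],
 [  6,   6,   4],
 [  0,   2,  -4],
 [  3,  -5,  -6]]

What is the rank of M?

3

Row reduce to echelon form.
Swap R1 ↔ R2
R3 ← R3 + R1: [0, 8, 2]
R5 ← R5 + (1/2)·R1: [0, -4, -7]
Swap R2 ↔ R3
R4 ← R4 − (1/4)·R2: [0, 0, -9/2]
R5 ← R5 + (1/2)·R2: [0, 0, -6]
R4 ← R4 − (9/8)·R3: [0, 0, 0]
R5 ← R5 − (3/2)·R3: [0, 0, 0]
Echelon form has 3 nonzero rows, so rank(M) = 3.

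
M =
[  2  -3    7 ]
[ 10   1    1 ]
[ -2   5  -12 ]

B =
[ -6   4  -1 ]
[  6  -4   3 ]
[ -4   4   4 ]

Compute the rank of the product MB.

First compute MB:
[[-58,  48,  17],
 [-58,  40,  -3],
 [ 90, -76, -31]]
Now row reduce the product.
R2 ← R2 − R1: [0, -8, -20]
R3 ← R3 + (45/29)·R1: [0, -44/29, -134/29]
R3 ← R3 − (11/58)·R2: [0, 0, -24/29]
3 nonzero rows, so rank(MB) = 3.

3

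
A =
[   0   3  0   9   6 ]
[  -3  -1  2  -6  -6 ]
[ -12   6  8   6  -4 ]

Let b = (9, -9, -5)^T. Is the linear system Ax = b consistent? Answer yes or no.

no

Row reduce the augmented matrix [A | b].
Swap R1 ↔ R2
R3 ← R3 − (4)·R1: [0, 10, 0, 30, 20, 31]
R3 ← R3 − (10/3)·R2: [0, 0, 0, 0, 0, 1]
The echelon form has 3 nonzero rows; the last pivot sits in the augmented column, so rank(A) = 2 but rank([A|b]) = 3.
Since the ranks differ, the system is inconsistent.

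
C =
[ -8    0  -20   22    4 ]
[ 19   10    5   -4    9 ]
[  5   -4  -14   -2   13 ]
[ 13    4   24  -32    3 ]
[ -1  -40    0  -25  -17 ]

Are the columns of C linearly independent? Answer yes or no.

no

Row reduce C to echelon form.
R2 ← R2 + (19/8)·R1: [0, 10, -85/2, 193/4, 37/2]
R3 ← R3 + (5/8)·R1: [0, -4, -53/2, 47/4, 31/2]
R4 ← R4 + (13/8)·R1: [0, 4, -17/2, 15/4, 19/2]
R5 ← R5 − (1/8)·R1: [0, -40, 5/2, -111/4, -35/2]
R3 ← R3 + (2/5)·R2: [0, 0, -87/2, 621/20, 229/10]
R4 ← R4 − (2/5)·R2: [0, 0, 17/2, -311/20, 21/10]
R5 ← R5 + (4)·R2: [0, 0, -335/2, 661/4, 113/2]
R4 ← R4 + (17/87)·R3: [0, 0, 0, -275/29, 572/87]
R5 ← R5 − (335/87)·R3: [0, 0, 0, 1325/29, -2756/87]
R5 ← R5 + (53/11)·R4: [0, 0, 0, 0, 0]
4 pivots among 5 columns.
Only 4 < 5 pivot columns, so the columns are linearly dependent.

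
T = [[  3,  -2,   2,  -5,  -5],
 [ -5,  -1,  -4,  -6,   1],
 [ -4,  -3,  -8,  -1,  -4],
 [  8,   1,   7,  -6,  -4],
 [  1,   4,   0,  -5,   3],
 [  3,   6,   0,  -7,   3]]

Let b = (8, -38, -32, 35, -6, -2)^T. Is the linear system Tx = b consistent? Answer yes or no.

yes

Row reduce the augmented matrix [T | b].
R2 ← R2 + (5/3)·R1: [0, -13/3, -2/3, -43/3, -22/3, -74/3]
R3 ← R3 + (4/3)·R1: [0, -17/3, -16/3, -23/3, -32/3, -64/3]
R4 ← R4 − (8/3)·R1: [0, 19/3, 5/3, 22/3, 28/3, 41/3]
R5 ← R5 − (1/3)·R1: [0, 14/3, -2/3, -10/3, 14/3, -26/3]
R6 ← R6 − R1: [0, 8, -2, -2, 8, -10]
R3 ← R3 − (17/13)·R2: [0, 0, -58/13, 144/13, -14/13, 142/13]
R4 ← R4 + (19/13)·R2: [0, 0, 9/13, -177/13, -18/13, -291/13]
R5 ← R5 + (14/13)·R2: [0, 0, -18/13, -244/13, -42/13, -458/13]
R6 ← R6 + (24/13)·R2: [0, 0, -42/13, -370/13, -72/13, -722/13]
R4 ← R4 + (9/58)·R3: [0, 0, 0, -345/29, -45/29, -600/29]
R5 ← R5 − (9/29)·R3: [0, 0, 0, -644/29, -84/29, -1120/29]
R6 ← R6 − (21/29)·R3: [0, 0, 0, -1058/29, -138/29, -1840/29]
R5 ← R5 − (28/15)·R4: [0, 0, 0, 0, 0, 0]
R6 ← R6 − (46/15)·R4: [0, 0, 0, 0, 0, 0]
The echelon form has 4 nonzero rows, and every pivot lies in the first 5 columns, so rank(T) = rank([T|b]) = 4.
The system is consistent.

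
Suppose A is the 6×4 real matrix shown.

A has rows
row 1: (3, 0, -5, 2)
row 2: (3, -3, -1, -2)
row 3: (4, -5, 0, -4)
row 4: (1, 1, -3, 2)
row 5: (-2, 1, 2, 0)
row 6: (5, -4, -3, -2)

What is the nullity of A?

Row reduce to echelon form.
R2 ← R2 − R1: [0, -3, 4, -4]
R3 ← R3 − (4/3)·R1: [0, -5, 20/3, -20/3]
R4 ← R4 − (1/3)·R1: [0, 1, -4/3, 4/3]
R5 ← R5 + (2/3)·R1: [0, 1, -4/3, 4/3]
R6 ← R6 − (5/3)·R1: [0, -4, 16/3, -16/3]
R3 ← R3 − (5/3)·R2: [0, 0, 0, 0]
R4 ← R4 + (1/3)·R2: [0, 0, 0, 0]
R5 ← R5 + (1/3)·R2: [0, 0, 0, 0]
R6 ← R6 − (4/3)·R2: [0, 0, 0, 0]
2 nonzero rows, so rank(A) = 2.
A has 4 columns; by rank–nullity, nullity = 4 − 2 = 2.

2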